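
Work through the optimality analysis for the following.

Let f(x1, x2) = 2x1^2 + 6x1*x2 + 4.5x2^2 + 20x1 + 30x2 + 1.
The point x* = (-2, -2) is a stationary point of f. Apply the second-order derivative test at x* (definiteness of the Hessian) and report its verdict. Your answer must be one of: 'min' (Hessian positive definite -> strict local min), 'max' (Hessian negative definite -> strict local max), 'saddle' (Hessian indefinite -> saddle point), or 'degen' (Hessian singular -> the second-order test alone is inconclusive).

Compute the Hessian H = grad^2 f:
  H = [[4, 6], [6, 9]]
Verify stationarity: grad f(x*) = H x* + g = (0, 0).
Eigenvalues of H: 0, 13.
H has a zero eigenvalue (singular; positive semidefinite but not definite), so H is neither positive definite, negative definite, nor indefinite. The second-order test alone is inconclusive -> degen.
(Indeed, f is constant along the null direction of H through x*, so x* is not a strict local extremum.)

degen


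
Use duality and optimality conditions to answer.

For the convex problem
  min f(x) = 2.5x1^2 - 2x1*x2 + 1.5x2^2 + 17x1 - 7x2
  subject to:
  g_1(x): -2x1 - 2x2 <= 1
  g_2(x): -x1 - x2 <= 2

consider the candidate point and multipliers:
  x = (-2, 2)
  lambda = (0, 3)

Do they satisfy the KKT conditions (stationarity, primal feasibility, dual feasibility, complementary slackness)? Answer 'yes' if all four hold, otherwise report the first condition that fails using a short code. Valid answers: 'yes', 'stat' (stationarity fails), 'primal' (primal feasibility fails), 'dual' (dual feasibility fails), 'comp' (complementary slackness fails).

Gradient of f: grad f(x) = Q x + c = (3, 3)
Constraint values g_i(x) = a_i^T x - b_i:
  g_1((-2, 2)) = -1
  g_2((-2, 2)) = -2
Stationarity residual: grad f(x) + sum_i lambda_i a_i = (0, 0)
  -> stationarity OK
Primal feasibility (all g_i <= 0): OK
Dual feasibility (all lambda_i >= 0): OK
Complementary slackness (lambda_i * g_i(x) = 0 for all i): FAILS

Verdict: the first failing condition is complementary_slackness -> comp.

comp


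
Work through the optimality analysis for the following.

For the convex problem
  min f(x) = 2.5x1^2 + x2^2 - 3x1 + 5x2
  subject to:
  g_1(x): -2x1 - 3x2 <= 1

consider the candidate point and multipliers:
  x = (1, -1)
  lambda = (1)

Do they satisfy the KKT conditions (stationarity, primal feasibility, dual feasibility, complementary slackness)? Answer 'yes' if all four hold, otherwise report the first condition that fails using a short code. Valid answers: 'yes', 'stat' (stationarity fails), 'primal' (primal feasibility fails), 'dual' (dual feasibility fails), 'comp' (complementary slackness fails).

Gradient of f: grad f(x) = Q x + c = (2, 3)
Constraint values g_i(x) = a_i^T x - b_i:
  g_1((1, -1)) = 0
Stationarity residual: grad f(x) + sum_i lambda_i a_i = (0, 0)
  -> stationarity OK
Primal feasibility (all g_i <= 0): OK
Dual feasibility (all lambda_i >= 0): OK
Complementary slackness (lambda_i * g_i(x) = 0 for all i): OK

Verdict: yes, KKT holds.

yes


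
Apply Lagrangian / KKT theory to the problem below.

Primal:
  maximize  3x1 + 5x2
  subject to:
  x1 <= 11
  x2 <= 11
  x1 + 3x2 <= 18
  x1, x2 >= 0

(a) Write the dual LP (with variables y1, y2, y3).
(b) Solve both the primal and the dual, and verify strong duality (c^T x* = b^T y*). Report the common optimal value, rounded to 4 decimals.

The standard primal-dual pair for 'max c^T x s.t. A x <= b, x >= 0' is:
  Dual:  min b^T y  s.t.  A^T y >= c,  y >= 0.

So the dual LP is:
  minimize  11y1 + 11y2 + 18y3
  subject to:
    y1 + y3 >= 3
    y2 + 3y3 >= 5
    y1, y2, y3 >= 0

Solving the primal: x* = (11, 2.3333).
  primal value c^T x* = 44.6667.
Solving the dual: y* = (1.3333, 0, 1.6667).
  dual value b^T y* = 44.6667.
Strong duality: c^T x* = b^T y*. Confirmed.

44.6667


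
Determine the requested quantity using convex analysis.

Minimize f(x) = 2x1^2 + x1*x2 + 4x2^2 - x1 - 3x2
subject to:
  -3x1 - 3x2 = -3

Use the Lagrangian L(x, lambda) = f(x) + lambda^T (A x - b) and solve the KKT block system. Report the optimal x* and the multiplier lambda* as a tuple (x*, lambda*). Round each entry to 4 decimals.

Form the Lagrangian:
  L(x, lambda) = (1/2) x^T Q x + c^T x + lambda^T (A x - b)
Stationarity (grad_x L = 0): Q x + c + A^T lambda = 0.
Primal feasibility: A x = b.

This gives the KKT block system:
  [ Q   A^T ] [ x     ]   [-c ]
  [ A    0  ] [ lambda ] = [ b ]

Solving the linear system:
  x*      = (0.5, 0.5)
  lambda* = (0.5)
  f(x*)   = -0.25

x* = (0.5, 0.5), lambda* = (0.5)


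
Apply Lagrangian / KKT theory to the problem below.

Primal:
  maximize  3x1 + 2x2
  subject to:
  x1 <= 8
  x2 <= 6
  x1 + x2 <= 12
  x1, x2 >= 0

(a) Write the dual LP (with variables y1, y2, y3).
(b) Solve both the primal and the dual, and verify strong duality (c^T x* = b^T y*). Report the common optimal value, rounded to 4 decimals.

The standard primal-dual pair for 'max c^T x s.t. A x <= b, x >= 0' is:
  Dual:  min b^T y  s.t.  A^T y >= c,  y >= 0.

So the dual LP is:
  minimize  8y1 + 6y2 + 12y3
  subject to:
    y1 + y3 >= 3
    y2 + y3 >= 2
    y1, y2, y3 >= 0

Solving the primal: x* = (8, 4).
  primal value c^T x* = 32.
Solving the dual: y* = (1, 0, 2).
  dual value b^T y* = 32.
Strong duality: c^T x* = b^T y*. Confirmed.

32


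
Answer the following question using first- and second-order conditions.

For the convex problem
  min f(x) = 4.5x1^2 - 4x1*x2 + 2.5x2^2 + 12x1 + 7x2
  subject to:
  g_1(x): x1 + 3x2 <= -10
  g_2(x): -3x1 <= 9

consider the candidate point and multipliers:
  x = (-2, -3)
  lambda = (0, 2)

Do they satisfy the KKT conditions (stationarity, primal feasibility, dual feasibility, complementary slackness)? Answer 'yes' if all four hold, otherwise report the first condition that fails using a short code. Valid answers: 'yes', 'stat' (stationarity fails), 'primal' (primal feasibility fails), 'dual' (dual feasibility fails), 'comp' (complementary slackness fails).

Gradient of f: grad f(x) = Q x + c = (6, 0)
Constraint values g_i(x) = a_i^T x - b_i:
  g_1((-2, -3)) = -1
  g_2((-2, -3)) = -3
Stationarity residual: grad f(x) + sum_i lambda_i a_i = (0, 0)
  -> stationarity OK
Primal feasibility (all g_i <= 0): OK
Dual feasibility (all lambda_i >= 0): OK
Complementary slackness (lambda_i * g_i(x) = 0 for all i): FAILS

Verdict: the first failing condition is complementary_slackness -> comp.

comp


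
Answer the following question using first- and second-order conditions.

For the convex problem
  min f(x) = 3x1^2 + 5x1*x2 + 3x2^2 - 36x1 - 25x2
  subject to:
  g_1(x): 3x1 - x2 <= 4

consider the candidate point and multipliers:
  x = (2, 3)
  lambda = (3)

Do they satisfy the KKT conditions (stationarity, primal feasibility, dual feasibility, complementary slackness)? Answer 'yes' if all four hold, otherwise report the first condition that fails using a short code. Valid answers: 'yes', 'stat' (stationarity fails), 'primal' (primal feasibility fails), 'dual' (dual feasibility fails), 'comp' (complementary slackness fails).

Gradient of f: grad f(x) = Q x + c = (-9, 3)
Constraint values g_i(x) = a_i^T x - b_i:
  g_1((2, 3)) = -1
Stationarity residual: grad f(x) + sum_i lambda_i a_i = (0, 0)
  -> stationarity OK
Primal feasibility (all g_i <= 0): OK
Dual feasibility (all lambda_i >= 0): OK
Complementary slackness (lambda_i * g_i(x) = 0 for all i): FAILS

Verdict: the first failing condition is complementary_slackness -> comp.

comp


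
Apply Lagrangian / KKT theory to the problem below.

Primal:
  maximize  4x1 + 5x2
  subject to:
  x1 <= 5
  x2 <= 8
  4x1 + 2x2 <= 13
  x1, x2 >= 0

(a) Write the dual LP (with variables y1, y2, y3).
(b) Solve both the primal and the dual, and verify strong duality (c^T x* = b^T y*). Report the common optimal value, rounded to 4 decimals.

The standard primal-dual pair for 'max c^T x s.t. A x <= b, x >= 0' is:
  Dual:  min b^T y  s.t.  A^T y >= c,  y >= 0.

So the dual LP is:
  minimize  5y1 + 8y2 + 13y3
  subject to:
    y1 + 4y3 >= 4
    y2 + 2y3 >= 5
    y1, y2, y3 >= 0

Solving the primal: x* = (0, 6.5).
  primal value c^T x* = 32.5.
Solving the dual: y* = (0, 0, 2.5).
  dual value b^T y* = 32.5.
Strong duality: c^T x* = b^T y*. Confirmed.

32.5


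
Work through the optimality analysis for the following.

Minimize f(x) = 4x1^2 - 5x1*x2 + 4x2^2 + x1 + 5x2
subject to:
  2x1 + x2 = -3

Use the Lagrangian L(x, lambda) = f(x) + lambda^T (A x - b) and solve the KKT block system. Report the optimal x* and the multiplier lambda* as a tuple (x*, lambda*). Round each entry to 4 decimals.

Form the Lagrangian:
  L(x, lambda) = (1/2) x^T Q x + c^T x + lambda^T (A x - b)
Stationarity (grad_x L = 0): Q x + c + A^T lambda = 0.
Primal feasibility: A x = b.

This gives the KKT block system:
  [ Q   A^T ] [ x     ]   [-c ]
  [ A    0  ] [ lambda ] = [ b ]

Solving the linear system:
  x*      = (-0.9, -1.2)
  lambda* = (0.1)
  f(x*)   = -3.3

x* = (-0.9, -1.2), lambda* = (0.1)


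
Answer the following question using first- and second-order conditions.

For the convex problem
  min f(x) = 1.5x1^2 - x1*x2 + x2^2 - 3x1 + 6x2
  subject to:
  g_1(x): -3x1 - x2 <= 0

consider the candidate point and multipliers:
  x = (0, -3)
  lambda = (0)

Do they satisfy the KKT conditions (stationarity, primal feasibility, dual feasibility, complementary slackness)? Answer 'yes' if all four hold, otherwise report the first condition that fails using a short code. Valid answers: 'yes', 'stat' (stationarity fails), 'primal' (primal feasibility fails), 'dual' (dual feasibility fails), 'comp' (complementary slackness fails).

Gradient of f: grad f(x) = Q x + c = (0, 0)
Constraint values g_i(x) = a_i^T x - b_i:
  g_1((0, -3)) = 3
Stationarity residual: grad f(x) + sum_i lambda_i a_i = (0, 0)
  -> stationarity OK
Primal feasibility (all g_i <= 0): FAILS
Dual feasibility (all lambda_i >= 0): OK
Complementary slackness (lambda_i * g_i(x) = 0 for all i): OK

Verdict: the first failing condition is primal_feasibility -> primal.

primal


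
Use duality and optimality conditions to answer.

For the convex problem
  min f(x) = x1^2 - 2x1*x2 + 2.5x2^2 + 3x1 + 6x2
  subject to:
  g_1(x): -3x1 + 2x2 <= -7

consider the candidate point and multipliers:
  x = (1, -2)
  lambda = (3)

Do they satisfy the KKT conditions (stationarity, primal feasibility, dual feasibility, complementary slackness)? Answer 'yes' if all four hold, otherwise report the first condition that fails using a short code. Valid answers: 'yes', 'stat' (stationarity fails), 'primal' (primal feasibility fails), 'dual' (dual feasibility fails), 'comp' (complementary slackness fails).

Gradient of f: grad f(x) = Q x + c = (9, -6)
Constraint values g_i(x) = a_i^T x - b_i:
  g_1((1, -2)) = 0
Stationarity residual: grad f(x) + sum_i lambda_i a_i = (0, 0)
  -> stationarity OK
Primal feasibility (all g_i <= 0): OK
Dual feasibility (all lambda_i >= 0): OK
Complementary slackness (lambda_i * g_i(x) = 0 for all i): OK

Verdict: yes, KKT holds.

yes


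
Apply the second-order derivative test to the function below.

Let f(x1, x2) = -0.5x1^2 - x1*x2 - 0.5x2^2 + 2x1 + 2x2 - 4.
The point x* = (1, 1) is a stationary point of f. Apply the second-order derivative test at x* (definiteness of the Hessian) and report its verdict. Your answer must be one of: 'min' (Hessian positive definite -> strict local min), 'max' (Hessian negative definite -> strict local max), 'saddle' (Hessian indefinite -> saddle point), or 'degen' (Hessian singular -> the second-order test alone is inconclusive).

Compute the Hessian H = grad^2 f:
  H = [[-1, -1], [-1, -1]]
Verify stationarity: grad f(x*) = H x* + g = (0, 0).
Eigenvalues of H: -2, 0.
H has a zero eigenvalue (singular; negative semidefinite but not definite), so H is neither positive definite, negative definite, nor indefinite. The second-order test alone is inconclusive -> degen.
(Indeed, f is constant along the null direction of H through x*, so x* is not a strict local extremum.)

degen


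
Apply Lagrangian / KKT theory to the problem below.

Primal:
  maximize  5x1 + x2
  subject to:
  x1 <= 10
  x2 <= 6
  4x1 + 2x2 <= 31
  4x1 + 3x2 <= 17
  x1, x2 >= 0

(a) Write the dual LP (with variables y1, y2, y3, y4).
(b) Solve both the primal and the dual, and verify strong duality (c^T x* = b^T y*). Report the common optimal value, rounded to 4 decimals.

The standard primal-dual pair for 'max c^T x s.t. A x <= b, x >= 0' is:
  Dual:  min b^T y  s.t.  A^T y >= c,  y >= 0.

So the dual LP is:
  minimize  10y1 + 6y2 + 31y3 + 17y4
  subject to:
    y1 + 4y3 + 4y4 >= 5
    y2 + 2y3 + 3y4 >= 1
    y1, y2, y3, y4 >= 0

Solving the primal: x* = (4.25, 0).
  primal value c^T x* = 21.25.
Solving the dual: y* = (0, 0, 0, 1.25).
  dual value b^T y* = 21.25.
Strong duality: c^T x* = b^T y*. Confirmed.

21.25


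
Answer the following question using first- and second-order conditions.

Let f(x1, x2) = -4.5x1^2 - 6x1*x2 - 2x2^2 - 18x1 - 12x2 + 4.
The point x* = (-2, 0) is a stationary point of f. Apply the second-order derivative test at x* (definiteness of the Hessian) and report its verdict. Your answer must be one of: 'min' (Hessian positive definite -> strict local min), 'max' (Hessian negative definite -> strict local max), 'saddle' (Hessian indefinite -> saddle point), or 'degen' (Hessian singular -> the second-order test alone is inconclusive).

Compute the Hessian H = grad^2 f:
  H = [[-9, -6], [-6, -4]]
Verify stationarity: grad f(x*) = H x* + g = (0, 0).
Eigenvalues of H: -13, 0.
H has a zero eigenvalue (singular; negative semidefinite but not definite), so H is neither positive definite, negative definite, nor indefinite. The second-order test alone is inconclusive -> degen.
(Indeed, f is constant along the null direction of H through x*, so x* is not a strict local extremum.)

degen


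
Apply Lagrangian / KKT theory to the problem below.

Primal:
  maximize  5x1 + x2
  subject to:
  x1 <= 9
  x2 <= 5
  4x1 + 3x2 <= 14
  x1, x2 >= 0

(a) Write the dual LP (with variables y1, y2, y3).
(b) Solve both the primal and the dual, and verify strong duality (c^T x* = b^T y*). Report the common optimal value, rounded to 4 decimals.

The standard primal-dual pair for 'max c^T x s.t. A x <= b, x >= 0' is:
  Dual:  min b^T y  s.t.  A^T y >= c,  y >= 0.

So the dual LP is:
  minimize  9y1 + 5y2 + 14y3
  subject to:
    y1 + 4y3 >= 5
    y2 + 3y3 >= 1
    y1, y2, y3 >= 0

Solving the primal: x* = (3.5, 0).
  primal value c^T x* = 17.5.
Solving the dual: y* = (0, 0, 1.25).
  dual value b^T y* = 17.5.
Strong duality: c^T x* = b^T y*. Confirmed.

17.5


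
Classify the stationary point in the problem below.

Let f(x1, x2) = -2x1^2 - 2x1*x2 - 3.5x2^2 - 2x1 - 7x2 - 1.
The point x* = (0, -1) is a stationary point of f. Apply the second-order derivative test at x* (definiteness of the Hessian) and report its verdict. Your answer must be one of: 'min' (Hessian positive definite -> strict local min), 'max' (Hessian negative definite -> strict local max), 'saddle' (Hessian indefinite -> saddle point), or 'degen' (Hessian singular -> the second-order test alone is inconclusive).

Compute the Hessian H = grad^2 f:
  H = [[-4, -2], [-2, -7]]
Verify stationarity: grad f(x*) = H x* + g = (0, 0).
Eigenvalues of H: -8, -3.
Both eigenvalues < 0, so H is negative definite -> x* is a strict local max.

max


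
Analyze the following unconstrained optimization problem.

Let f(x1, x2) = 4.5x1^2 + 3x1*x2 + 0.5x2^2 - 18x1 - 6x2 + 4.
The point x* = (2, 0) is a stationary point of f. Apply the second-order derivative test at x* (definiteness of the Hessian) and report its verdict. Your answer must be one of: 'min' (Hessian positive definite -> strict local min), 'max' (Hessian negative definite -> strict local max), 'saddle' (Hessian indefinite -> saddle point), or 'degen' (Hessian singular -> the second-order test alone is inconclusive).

Compute the Hessian H = grad^2 f:
  H = [[9, 3], [3, 1]]
Verify stationarity: grad f(x*) = H x* + g = (0, 0).
Eigenvalues of H: 0, 10.
H has a zero eigenvalue (singular; positive semidefinite but not definite), so H is neither positive definite, negative definite, nor indefinite. The second-order test alone is inconclusive -> degen.
(Indeed, f is constant along the null direction of H through x*, so x* is not a strict local extremum.)

degen


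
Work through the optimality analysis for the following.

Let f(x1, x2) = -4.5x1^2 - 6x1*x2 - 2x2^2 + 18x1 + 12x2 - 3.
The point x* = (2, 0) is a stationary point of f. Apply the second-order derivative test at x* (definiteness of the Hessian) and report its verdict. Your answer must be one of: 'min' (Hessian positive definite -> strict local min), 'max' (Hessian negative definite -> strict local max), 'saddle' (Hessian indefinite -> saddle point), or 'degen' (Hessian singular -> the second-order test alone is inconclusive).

Compute the Hessian H = grad^2 f:
  H = [[-9, -6], [-6, -4]]
Verify stationarity: grad f(x*) = H x* + g = (0, 0).
Eigenvalues of H: -13, 0.
H has a zero eigenvalue (singular; negative semidefinite but not definite), so H is neither positive definite, negative definite, nor indefinite. The second-order test alone is inconclusive -> degen.
(Indeed, f is constant along the null direction of H through x*, so x* is not a strict local extremum.)

degen


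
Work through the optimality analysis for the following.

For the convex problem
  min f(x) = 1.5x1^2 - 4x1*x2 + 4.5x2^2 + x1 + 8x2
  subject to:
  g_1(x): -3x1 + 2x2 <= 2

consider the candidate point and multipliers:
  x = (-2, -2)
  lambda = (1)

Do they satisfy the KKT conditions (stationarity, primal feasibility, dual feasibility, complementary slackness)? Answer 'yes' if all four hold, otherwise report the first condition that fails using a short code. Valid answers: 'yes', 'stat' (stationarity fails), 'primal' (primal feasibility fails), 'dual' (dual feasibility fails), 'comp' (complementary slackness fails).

Gradient of f: grad f(x) = Q x + c = (3, -2)
Constraint values g_i(x) = a_i^T x - b_i:
  g_1((-2, -2)) = 0
Stationarity residual: grad f(x) + sum_i lambda_i a_i = (0, 0)
  -> stationarity OK
Primal feasibility (all g_i <= 0): OK
Dual feasibility (all lambda_i >= 0): OK
Complementary slackness (lambda_i * g_i(x) = 0 for all i): OK

Verdict: yes, KKT holds.

yes


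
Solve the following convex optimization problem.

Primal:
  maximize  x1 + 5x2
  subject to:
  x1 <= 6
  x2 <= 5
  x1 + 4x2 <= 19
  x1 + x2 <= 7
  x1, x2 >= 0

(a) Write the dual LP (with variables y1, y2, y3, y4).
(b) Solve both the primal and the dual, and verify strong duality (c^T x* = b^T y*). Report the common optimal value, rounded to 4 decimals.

The standard primal-dual pair for 'max c^T x s.t. A x <= b, x >= 0' is:
  Dual:  min b^T y  s.t.  A^T y >= c,  y >= 0.

So the dual LP is:
  minimize  6y1 + 5y2 + 19y3 + 7y4
  subject to:
    y1 + y3 + y4 >= 1
    y2 + 4y3 + y4 >= 5
    y1, y2, y3, y4 >= 0

Solving the primal: x* = (0, 4.75).
  primal value c^T x* = 23.75.
Solving the dual: y* = (0, 0, 1.25, 0).
  dual value b^T y* = 23.75.
Strong duality: c^T x* = b^T y*. Confirmed.

23.75


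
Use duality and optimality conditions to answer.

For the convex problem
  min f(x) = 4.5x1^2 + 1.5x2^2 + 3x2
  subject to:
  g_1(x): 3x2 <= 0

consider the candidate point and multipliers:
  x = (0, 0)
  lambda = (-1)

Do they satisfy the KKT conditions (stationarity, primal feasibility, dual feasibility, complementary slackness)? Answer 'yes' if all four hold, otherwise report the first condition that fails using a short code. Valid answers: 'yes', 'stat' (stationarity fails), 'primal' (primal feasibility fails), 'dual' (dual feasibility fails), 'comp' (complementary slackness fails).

Gradient of f: grad f(x) = Q x + c = (0, 3)
Constraint values g_i(x) = a_i^T x - b_i:
  g_1((0, 0)) = 0
Stationarity residual: grad f(x) + sum_i lambda_i a_i = (0, 0)
  -> stationarity OK
Primal feasibility (all g_i <= 0): OK
Dual feasibility (all lambda_i >= 0): FAILS
Complementary slackness (lambda_i * g_i(x) = 0 for all i): OK

Verdict: the first failing condition is dual_feasibility -> dual.

dual


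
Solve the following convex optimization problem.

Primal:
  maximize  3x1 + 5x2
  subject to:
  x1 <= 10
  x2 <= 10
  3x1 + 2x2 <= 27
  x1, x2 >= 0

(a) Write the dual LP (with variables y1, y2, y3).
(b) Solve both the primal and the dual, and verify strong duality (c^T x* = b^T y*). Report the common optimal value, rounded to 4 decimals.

The standard primal-dual pair for 'max c^T x s.t. A x <= b, x >= 0' is:
  Dual:  min b^T y  s.t.  A^T y >= c,  y >= 0.

So the dual LP is:
  minimize  10y1 + 10y2 + 27y3
  subject to:
    y1 + 3y3 >= 3
    y2 + 2y3 >= 5
    y1, y2, y3 >= 0

Solving the primal: x* = (2.3333, 10).
  primal value c^T x* = 57.
Solving the dual: y* = (0, 3, 1).
  dual value b^T y* = 57.
Strong duality: c^T x* = b^T y*. Confirmed.

57


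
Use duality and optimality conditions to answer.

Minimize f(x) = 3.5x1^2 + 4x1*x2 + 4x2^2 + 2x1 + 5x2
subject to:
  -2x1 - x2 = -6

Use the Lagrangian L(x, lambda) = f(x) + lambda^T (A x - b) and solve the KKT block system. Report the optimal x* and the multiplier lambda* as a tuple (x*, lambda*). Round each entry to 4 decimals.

Form the Lagrangian:
  L(x, lambda) = (1/2) x^T Q x + c^T x + lambda^T (A x - b)
Stationarity (grad_x L = 0): Q x + c + A^T lambda = 0.
Primal feasibility: A x = b.

This gives the KKT block system:
  [ Q   A^T ] [ x     ]   [-c ]
  [ A    0  ] [ lambda ] = [ b ]

Solving the linear system:
  x*      = (3.4783, -0.9565)
  lambda* = (11.2609)
  f(x*)   = 34.8696

x* = (3.4783, -0.9565), lambda* = (11.2609)


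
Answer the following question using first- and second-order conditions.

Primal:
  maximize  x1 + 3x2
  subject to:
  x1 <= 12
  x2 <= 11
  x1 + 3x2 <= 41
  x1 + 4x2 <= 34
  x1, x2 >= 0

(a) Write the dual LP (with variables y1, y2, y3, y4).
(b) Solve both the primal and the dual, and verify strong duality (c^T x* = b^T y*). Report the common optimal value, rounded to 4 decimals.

The standard primal-dual pair for 'max c^T x s.t. A x <= b, x >= 0' is:
  Dual:  min b^T y  s.t.  A^T y >= c,  y >= 0.

So the dual LP is:
  minimize  12y1 + 11y2 + 41y3 + 34y4
  subject to:
    y1 + y3 + y4 >= 1
    y2 + 3y3 + 4y4 >= 3
    y1, y2, y3, y4 >= 0

Solving the primal: x* = (12, 5.5).
  primal value c^T x* = 28.5.
Solving the dual: y* = (0.25, 0, 0, 0.75).
  dual value b^T y* = 28.5.
Strong duality: c^T x* = b^T y*. Confirmed.

28.5


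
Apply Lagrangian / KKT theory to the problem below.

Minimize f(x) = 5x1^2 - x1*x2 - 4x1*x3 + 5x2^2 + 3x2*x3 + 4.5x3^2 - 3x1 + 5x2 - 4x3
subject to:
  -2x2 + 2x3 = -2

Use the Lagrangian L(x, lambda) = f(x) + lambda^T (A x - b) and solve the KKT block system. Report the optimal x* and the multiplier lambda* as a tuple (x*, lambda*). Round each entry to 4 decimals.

Form the Lagrangian:
  L(x, lambda) = (1/2) x^T Q x + c^T x + lambda^T (A x - b)
Stationarity (grad_x L = 0): Q x + c + A^T lambda = 0.
Primal feasibility: A x = b.

This gives the KKT block system:
  [ Q   A^T ] [ x     ]   [-c ]
  [ A    0  ] [ lambda ] = [ b ]

Solving the linear system:
  x*      = (0.1333, 0.4667, -0.5333)
  lambda* = (3.9667)
  f(x*)   = 6

x* = (0.1333, 0.4667, -0.5333), lambda* = (3.9667)


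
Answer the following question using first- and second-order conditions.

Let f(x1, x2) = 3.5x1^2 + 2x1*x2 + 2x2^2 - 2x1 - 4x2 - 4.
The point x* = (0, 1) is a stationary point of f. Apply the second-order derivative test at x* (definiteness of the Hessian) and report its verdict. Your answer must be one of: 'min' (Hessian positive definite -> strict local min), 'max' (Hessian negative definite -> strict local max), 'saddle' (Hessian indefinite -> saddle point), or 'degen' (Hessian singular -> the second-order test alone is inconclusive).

Compute the Hessian H = grad^2 f:
  H = [[7, 2], [2, 4]]
Verify stationarity: grad f(x*) = H x* + g = (0, 0).
Eigenvalues of H: 3, 8.
Both eigenvalues > 0, so H is positive definite -> x* is a strict local min.

min


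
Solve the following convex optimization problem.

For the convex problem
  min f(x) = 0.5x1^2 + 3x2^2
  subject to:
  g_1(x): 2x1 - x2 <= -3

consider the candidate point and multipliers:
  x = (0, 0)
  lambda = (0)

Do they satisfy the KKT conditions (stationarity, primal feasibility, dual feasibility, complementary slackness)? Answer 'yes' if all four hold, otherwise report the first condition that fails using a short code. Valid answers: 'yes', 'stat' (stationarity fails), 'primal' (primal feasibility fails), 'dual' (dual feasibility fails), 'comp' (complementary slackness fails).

Gradient of f: grad f(x) = Q x + c = (0, 0)
Constraint values g_i(x) = a_i^T x - b_i:
  g_1((0, 0)) = 3
Stationarity residual: grad f(x) + sum_i lambda_i a_i = (0, 0)
  -> stationarity OK
Primal feasibility (all g_i <= 0): FAILS
Dual feasibility (all lambda_i >= 0): OK
Complementary slackness (lambda_i * g_i(x) = 0 for all i): OK

Verdict: the first failing condition is primal_feasibility -> primal.

primal


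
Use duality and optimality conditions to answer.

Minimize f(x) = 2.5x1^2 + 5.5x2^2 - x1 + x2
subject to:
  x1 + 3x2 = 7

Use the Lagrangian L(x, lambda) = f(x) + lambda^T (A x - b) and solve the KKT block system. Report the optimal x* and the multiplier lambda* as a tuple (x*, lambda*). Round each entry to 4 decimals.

Form the Lagrangian:
  L(x, lambda) = (1/2) x^T Q x + c^T x + lambda^T (A x - b)
Stationarity (grad_x L = 0): Q x + c + A^T lambda = 0.
Primal feasibility: A x = b.

This gives the KKT block system:
  [ Q   A^T ] [ x     ]   [-c ]
  [ A    0  ] [ lambda ] = [ b ]

Solving the linear system:
  x*      = (1.5893, 1.8036)
  lambda* = (-6.9464)
  f(x*)   = 24.4196

x* = (1.5893, 1.8036), lambda* = (-6.9464)


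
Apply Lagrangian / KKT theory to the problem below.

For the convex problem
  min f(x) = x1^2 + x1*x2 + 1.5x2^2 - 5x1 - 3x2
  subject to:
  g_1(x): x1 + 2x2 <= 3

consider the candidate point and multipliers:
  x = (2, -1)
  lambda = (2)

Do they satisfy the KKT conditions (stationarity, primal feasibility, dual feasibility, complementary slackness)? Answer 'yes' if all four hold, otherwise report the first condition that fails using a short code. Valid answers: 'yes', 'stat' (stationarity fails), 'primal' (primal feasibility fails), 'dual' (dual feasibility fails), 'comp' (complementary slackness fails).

Gradient of f: grad f(x) = Q x + c = (-2, -4)
Constraint values g_i(x) = a_i^T x - b_i:
  g_1((2, -1)) = -3
Stationarity residual: grad f(x) + sum_i lambda_i a_i = (0, 0)
  -> stationarity OK
Primal feasibility (all g_i <= 0): OK
Dual feasibility (all lambda_i >= 0): OK
Complementary slackness (lambda_i * g_i(x) = 0 for all i): FAILS

Verdict: the first failing condition is complementary_slackness -> comp.

comp


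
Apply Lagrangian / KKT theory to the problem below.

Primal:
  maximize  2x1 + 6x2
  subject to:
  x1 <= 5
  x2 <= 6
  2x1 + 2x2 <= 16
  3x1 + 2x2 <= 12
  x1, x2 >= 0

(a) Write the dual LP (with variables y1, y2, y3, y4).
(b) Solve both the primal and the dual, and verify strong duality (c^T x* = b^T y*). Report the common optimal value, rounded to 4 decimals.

The standard primal-dual pair for 'max c^T x s.t. A x <= b, x >= 0' is:
  Dual:  min b^T y  s.t.  A^T y >= c,  y >= 0.

So the dual LP is:
  minimize  5y1 + 6y2 + 16y3 + 12y4
  subject to:
    y1 + 2y3 + 3y4 >= 2
    y2 + 2y3 + 2y4 >= 6
    y1, y2, y3, y4 >= 0

Solving the primal: x* = (0, 6).
  primal value c^T x* = 36.
Solving the dual: y* = (0, 4.6667, 0, 0.6667).
  dual value b^T y* = 36.
Strong duality: c^T x* = b^T y*. Confirmed.

36


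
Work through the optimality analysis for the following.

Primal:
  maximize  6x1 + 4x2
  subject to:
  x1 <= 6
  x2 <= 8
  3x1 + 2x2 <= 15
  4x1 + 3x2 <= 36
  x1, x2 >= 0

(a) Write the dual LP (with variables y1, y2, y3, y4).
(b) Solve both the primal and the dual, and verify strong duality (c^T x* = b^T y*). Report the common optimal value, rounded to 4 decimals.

The standard primal-dual pair for 'max c^T x s.t. A x <= b, x >= 0' is:
  Dual:  min b^T y  s.t.  A^T y >= c,  y >= 0.

So the dual LP is:
  minimize  6y1 + 8y2 + 15y3 + 36y4
  subject to:
    y1 + 3y3 + 4y4 >= 6
    y2 + 2y3 + 3y4 >= 4
    y1, y2, y3, y4 >= 0

Solving the primal: x* = (5, 0).
  primal value c^T x* = 30.
Solving the dual: y* = (0, 0, 2, 0).
  dual value b^T y* = 30.
Strong duality: c^T x* = b^T y*. Confirmed.

30


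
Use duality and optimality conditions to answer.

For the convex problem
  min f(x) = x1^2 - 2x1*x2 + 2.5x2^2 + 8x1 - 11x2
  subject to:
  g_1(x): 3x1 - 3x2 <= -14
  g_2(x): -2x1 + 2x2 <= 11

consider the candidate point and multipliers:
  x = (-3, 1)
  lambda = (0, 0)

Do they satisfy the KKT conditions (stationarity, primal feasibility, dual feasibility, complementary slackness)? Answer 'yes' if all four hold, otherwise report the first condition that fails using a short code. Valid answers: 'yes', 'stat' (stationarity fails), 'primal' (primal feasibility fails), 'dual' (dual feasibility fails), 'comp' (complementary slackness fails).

Gradient of f: grad f(x) = Q x + c = (0, 0)
Constraint values g_i(x) = a_i^T x - b_i:
  g_1((-3, 1)) = 2
  g_2((-3, 1)) = -3
Stationarity residual: grad f(x) + sum_i lambda_i a_i = (0, 0)
  -> stationarity OK
Primal feasibility (all g_i <= 0): FAILS
Dual feasibility (all lambda_i >= 0): OK
Complementary slackness (lambda_i * g_i(x) = 0 for all i): OK

Verdict: the first failing condition is primal_feasibility -> primal.

primal


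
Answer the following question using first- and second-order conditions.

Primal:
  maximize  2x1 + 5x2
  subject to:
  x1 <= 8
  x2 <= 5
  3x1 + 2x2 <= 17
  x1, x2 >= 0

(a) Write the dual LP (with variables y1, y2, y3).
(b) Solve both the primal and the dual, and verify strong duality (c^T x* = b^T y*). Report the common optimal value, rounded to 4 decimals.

The standard primal-dual pair for 'max c^T x s.t. A x <= b, x >= 0' is:
  Dual:  min b^T y  s.t.  A^T y >= c,  y >= 0.

So the dual LP is:
  minimize  8y1 + 5y2 + 17y3
  subject to:
    y1 + 3y3 >= 2
    y2 + 2y3 >= 5
    y1, y2, y3 >= 0

Solving the primal: x* = (2.3333, 5).
  primal value c^T x* = 29.6667.
Solving the dual: y* = (0, 3.6667, 0.6667).
  dual value b^T y* = 29.6667.
Strong duality: c^T x* = b^T y*. Confirmed.

29.6667


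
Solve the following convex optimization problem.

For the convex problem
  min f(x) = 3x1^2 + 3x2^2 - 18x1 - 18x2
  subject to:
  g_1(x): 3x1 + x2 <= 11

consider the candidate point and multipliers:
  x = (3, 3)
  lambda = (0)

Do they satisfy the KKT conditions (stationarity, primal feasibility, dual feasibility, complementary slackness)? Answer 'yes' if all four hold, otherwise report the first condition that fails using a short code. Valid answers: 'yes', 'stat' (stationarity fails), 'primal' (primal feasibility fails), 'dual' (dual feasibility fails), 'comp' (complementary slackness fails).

Gradient of f: grad f(x) = Q x + c = (0, 0)
Constraint values g_i(x) = a_i^T x - b_i:
  g_1((3, 3)) = 1
Stationarity residual: grad f(x) + sum_i lambda_i a_i = (0, 0)
  -> stationarity OK
Primal feasibility (all g_i <= 0): FAILS
Dual feasibility (all lambda_i >= 0): OK
Complementary slackness (lambda_i * g_i(x) = 0 for all i): OK

Verdict: the first failing condition is primal_feasibility -> primal.

primal


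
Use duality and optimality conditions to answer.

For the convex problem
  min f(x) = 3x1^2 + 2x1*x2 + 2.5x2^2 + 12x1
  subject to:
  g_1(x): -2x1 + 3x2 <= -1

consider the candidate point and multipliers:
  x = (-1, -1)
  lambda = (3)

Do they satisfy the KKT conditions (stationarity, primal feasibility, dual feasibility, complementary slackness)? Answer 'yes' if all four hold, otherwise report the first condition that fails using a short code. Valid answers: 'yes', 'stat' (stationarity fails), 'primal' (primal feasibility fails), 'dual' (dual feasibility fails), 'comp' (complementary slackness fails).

Gradient of f: grad f(x) = Q x + c = (4, -7)
Constraint values g_i(x) = a_i^T x - b_i:
  g_1((-1, -1)) = 0
Stationarity residual: grad f(x) + sum_i lambda_i a_i = (-2, 2)
  -> stationarity FAILS
Primal feasibility (all g_i <= 0): OK
Dual feasibility (all lambda_i >= 0): OK
Complementary slackness (lambda_i * g_i(x) = 0 for all i): OK

Verdict: the first failing condition is stationarity -> stat.

stat


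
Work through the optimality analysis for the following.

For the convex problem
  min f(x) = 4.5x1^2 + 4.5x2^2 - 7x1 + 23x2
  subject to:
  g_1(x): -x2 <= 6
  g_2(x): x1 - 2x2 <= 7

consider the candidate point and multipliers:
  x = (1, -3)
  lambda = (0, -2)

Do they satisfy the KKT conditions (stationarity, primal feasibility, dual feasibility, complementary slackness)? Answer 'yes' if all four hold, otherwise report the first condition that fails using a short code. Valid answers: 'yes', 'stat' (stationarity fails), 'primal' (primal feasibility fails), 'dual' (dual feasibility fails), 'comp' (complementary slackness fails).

Gradient of f: grad f(x) = Q x + c = (2, -4)
Constraint values g_i(x) = a_i^T x - b_i:
  g_1((1, -3)) = -3
  g_2((1, -3)) = 0
Stationarity residual: grad f(x) + sum_i lambda_i a_i = (0, 0)
  -> stationarity OK
Primal feasibility (all g_i <= 0): OK
Dual feasibility (all lambda_i >= 0): FAILS
Complementary slackness (lambda_i * g_i(x) = 0 for all i): OK

Verdict: the first failing condition is dual_feasibility -> dual.

dual


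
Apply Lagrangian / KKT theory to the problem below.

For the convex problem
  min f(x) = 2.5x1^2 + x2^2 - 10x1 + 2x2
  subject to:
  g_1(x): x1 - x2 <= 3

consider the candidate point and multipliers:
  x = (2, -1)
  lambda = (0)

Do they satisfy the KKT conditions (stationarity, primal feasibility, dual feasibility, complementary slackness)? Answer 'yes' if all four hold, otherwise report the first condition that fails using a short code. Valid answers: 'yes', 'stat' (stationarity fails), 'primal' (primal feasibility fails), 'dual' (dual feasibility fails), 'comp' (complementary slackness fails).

Gradient of f: grad f(x) = Q x + c = (0, 0)
Constraint values g_i(x) = a_i^T x - b_i:
  g_1((2, -1)) = 0
Stationarity residual: grad f(x) + sum_i lambda_i a_i = (0, 0)
  -> stationarity OK
Primal feasibility (all g_i <= 0): OK
Dual feasibility (all lambda_i >= 0): OK
Complementary slackness (lambda_i * g_i(x) = 0 for all i): OK

Verdict: yes, KKT holds.

yes


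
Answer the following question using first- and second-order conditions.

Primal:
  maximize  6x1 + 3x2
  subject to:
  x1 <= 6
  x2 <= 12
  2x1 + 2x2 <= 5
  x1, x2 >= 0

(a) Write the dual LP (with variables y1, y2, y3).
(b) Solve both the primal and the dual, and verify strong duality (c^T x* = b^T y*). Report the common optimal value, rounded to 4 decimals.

The standard primal-dual pair for 'max c^T x s.t. A x <= b, x >= 0' is:
  Dual:  min b^T y  s.t.  A^T y >= c,  y >= 0.

So the dual LP is:
  minimize  6y1 + 12y2 + 5y3
  subject to:
    y1 + 2y3 >= 6
    y2 + 2y3 >= 3
    y1, y2, y3 >= 0

Solving the primal: x* = (2.5, 0).
  primal value c^T x* = 15.
Solving the dual: y* = (0, 0, 3).
  dual value b^T y* = 15.
Strong duality: c^T x* = b^T y*. Confirmed.

15


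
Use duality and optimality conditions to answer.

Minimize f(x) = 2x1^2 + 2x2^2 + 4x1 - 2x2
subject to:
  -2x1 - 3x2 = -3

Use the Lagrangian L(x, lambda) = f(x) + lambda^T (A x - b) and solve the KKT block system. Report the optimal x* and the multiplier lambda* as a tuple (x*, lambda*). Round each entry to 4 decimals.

Form the Lagrangian:
  L(x, lambda) = (1/2) x^T Q x + c^T x + lambda^T (A x - b)
Stationarity (grad_x L = 0): Q x + c + A^T lambda = 0.
Primal feasibility: A x = b.

This gives the KKT block system:
  [ Q   A^T ] [ x     ]   [-c ]
  [ A    0  ] [ lambda ] = [ b ]

Solving the linear system:
  x*      = (-0.4615, 1.3077)
  lambda* = (1.0769)
  f(x*)   = -0.6154

x* = (-0.4615, 1.3077), lambda* = (1.0769)


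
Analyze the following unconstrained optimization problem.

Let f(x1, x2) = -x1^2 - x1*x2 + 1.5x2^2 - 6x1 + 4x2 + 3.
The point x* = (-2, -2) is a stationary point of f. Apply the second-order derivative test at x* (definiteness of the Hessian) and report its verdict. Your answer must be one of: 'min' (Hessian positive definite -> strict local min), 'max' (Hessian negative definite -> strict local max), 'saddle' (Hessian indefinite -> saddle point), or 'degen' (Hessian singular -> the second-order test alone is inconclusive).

Compute the Hessian H = grad^2 f:
  H = [[-2, -1], [-1, 3]]
Verify stationarity: grad f(x*) = H x* + g = (0, 0).
Eigenvalues of H: -2.1926, 3.1926.
Eigenvalues have mixed signs, so H is indefinite -> x* is a saddle point.

saddle


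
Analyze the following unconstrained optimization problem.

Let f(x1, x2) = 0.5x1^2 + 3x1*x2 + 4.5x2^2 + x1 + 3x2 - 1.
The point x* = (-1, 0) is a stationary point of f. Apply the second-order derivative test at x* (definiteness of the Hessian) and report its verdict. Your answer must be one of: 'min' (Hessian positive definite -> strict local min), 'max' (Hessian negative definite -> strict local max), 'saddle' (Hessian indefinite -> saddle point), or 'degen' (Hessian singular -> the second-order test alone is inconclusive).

Compute the Hessian H = grad^2 f:
  H = [[1, 3], [3, 9]]
Verify stationarity: grad f(x*) = H x* + g = (0, 0).
Eigenvalues of H: 0, 10.
H has a zero eigenvalue (singular; positive semidefinite but not definite), so H is neither positive definite, negative definite, nor indefinite. The second-order test alone is inconclusive -> degen.
(Indeed, f is constant along the null direction of H through x*, so x* is not a strict local extremum.)

degen


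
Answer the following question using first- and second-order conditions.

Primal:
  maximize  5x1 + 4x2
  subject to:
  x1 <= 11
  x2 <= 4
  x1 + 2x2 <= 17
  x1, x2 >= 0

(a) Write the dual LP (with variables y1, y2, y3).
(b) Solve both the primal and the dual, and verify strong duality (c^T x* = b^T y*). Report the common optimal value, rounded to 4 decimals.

The standard primal-dual pair for 'max c^T x s.t. A x <= b, x >= 0' is:
  Dual:  min b^T y  s.t.  A^T y >= c,  y >= 0.

So the dual LP is:
  minimize  11y1 + 4y2 + 17y3
  subject to:
    y1 + y3 >= 5
    y2 + 2y3 >= 4
    y1, y2, y3 >= 0

Solving the primal: x* = (11, 3).
  primal value c^T x* = 67.
Solving the dual: y* = (3, 0, 2).
  dual value b^T y* = 67.
Strong duality: c^T x* = b^T y*. Confirmed.

67


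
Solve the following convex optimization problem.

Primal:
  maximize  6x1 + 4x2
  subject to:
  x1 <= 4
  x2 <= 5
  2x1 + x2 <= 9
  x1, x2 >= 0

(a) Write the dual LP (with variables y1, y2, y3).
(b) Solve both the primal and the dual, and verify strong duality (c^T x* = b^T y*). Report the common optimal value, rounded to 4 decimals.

The standard primal-dual pair for 'max c^T x s.t. A x <= b, x >= 0' is:
  Dual:  min b^T y  s.t.  A^T y >= c,  y >= 0.

So the dual LP is:
  minimize  4y1 + 5y2 + 9y3
  subject to:
    y1 + 2y3 >= 6
    y2 + y3 >= 4
    y1, y2, y3 >= 0

Solving the primal: x* = (2, 5).
  primal value c^T x* = 32.
Solving the dual: y* = (0, 1, 3).
  dual value b^T y* = 32.
Strong duality: c^T x* = b^T y*. Confirmed.

32


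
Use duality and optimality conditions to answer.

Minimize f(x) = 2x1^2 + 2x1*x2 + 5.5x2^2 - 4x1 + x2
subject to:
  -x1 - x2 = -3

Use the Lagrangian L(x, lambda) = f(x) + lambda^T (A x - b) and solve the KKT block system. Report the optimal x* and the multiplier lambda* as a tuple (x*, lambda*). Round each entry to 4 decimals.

Form the Lagrangian:
  L(x, lambda) = (1/2) x^T Q x + c^T x + lambda^T (A x - b)
Stationarity (grad_x L = 0): Q x + c + A^T lambda = 0.
Primal feasibility: A x = b.

This gives the KKT block system:
  [ Q   A^T ] [ x     ]   [-c ]
  [ A    0  ] [ lambda ] = [ b ]

Solving the linear system:
  x*      = (2.9091, 0.0909)
  lambda* = (7.8182)
  f(x*)   = 5.9545

x* = (2.9091, 0.0909), lambda* = (7.8182)


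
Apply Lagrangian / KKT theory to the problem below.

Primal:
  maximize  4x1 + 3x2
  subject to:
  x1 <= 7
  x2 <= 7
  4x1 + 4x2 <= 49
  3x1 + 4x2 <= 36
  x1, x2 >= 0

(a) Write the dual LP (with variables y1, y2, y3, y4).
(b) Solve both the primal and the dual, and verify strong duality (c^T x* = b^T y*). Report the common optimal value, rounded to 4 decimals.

The standard primal-dual pair for 'max c^T x s.t. A x <= b, x >= 0' is:
  Dual:  min b^T y  s.t.  A^T y >= c,  y >= 0.

So the dual LP is:
  minimize  7y1 + 7y2 + 49y3 + 36y4
  subject to:
    y1 + 4y3 + 3y4 >= 4
    y2 + 4y3 + 4y4 >= 3
    y1, y2, y3, y4 >= 0

Solving the primal: x* = (7, 3.75).
  primal value c^T x* = 39.25.
Solving the dual: y* = (1.75, 0, 0, 0.75).
  dual value b^T y* = 39.25.
Strong duality: c^T x* = b^T y*. Confirmed.

39.25
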